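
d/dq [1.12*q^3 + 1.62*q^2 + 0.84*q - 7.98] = 3.36*q^2 + 3.24*q + 0.84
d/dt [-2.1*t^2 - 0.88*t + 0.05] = -4.2*t - 0.88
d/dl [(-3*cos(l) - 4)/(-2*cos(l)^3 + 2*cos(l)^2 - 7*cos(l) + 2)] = (12*cos(l)^3 + 18*cos(l)^2 - 16*cos(l) + 34)*sin(l)/(-17*cos(l)/2 + cos(2*l) - cos(3*l)/2 + 3)^2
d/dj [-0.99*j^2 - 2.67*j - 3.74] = -1.98*j - 2.67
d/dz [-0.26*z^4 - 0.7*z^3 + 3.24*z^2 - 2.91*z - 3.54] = -1.04*z^3 - 2.1*z^2 + 6.48*z - 2.91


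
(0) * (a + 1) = 0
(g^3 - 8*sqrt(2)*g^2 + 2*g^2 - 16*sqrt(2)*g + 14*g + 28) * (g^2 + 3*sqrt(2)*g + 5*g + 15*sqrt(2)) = g^5 - 5*sqrt(2)*g^4 + 7*g^4 - 35*sqrt(2)*g^3 - 24*g^3 - 238*g^2 - 8*sqrt(2)*g^2 - 340*g + 294*sqrt(2)*g + 420*sqrt(2)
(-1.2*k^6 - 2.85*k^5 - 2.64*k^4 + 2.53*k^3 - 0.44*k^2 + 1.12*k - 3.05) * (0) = 0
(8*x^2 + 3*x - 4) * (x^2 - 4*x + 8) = 8*x^4 - 29*x^3 + 48*x^2 + 40*x - 32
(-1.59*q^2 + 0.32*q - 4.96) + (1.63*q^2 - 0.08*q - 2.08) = 0.0399999999999998*q^2 + 0.24*q - 7.04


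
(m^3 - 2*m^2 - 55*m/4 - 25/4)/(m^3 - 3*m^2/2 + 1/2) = (2*m^2 - 5*m - 25)/(2*(m^2 - 2*m + 1))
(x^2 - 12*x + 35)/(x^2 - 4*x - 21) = (x - 5)/(x + 3)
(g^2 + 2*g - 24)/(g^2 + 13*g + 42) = (g - 4)/(g + 7)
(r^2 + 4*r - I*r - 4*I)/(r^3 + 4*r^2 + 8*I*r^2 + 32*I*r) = (r - I)/(r*(r + 8*I))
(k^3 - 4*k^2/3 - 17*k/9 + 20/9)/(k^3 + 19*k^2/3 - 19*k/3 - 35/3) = (3*k^2 + k - 4)/(3*(k^2 + 8*k + 7))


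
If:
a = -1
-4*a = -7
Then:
No Solution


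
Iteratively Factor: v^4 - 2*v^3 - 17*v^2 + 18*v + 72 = (v - 3)*(v^3 + v^2 - 14*v - 24) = (v - 3)*(v + 2)*(v^2 - v - 12) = (v - 3)*(v + 2)*(v + 3)*(v - 4)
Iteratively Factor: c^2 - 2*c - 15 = (c + 3)*(c - 5)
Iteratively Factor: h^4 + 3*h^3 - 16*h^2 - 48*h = (h + 4)*(h^3 - h^2 - 12*h) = (h - 4)*(h + 4)*(h^2 + 3*h) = (h - 4)*(h + 3)*(h + 4)*(h)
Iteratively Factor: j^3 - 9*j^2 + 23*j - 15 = (j - 1)*(j^2 - 8*j + 15) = (j - 5)*(j - 1)*(j - 3)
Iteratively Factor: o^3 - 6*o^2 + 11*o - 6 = (o - 3)*(o^2 - 3*o + 2) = (o - 3)*(o - 2)*(o - 1)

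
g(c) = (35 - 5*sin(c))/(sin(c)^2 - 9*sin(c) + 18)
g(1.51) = 3.00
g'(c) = (35 - 5*sin(c))*(-2*sin(c)*cos(c) + 9*cos(c))/(sin(c)^2 - 9*sin(c) + 18)^2 - 5*cos(c)/(sin(c)^2 - 9*sin(c) + 18)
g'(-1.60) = -0.01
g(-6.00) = 2.16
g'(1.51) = 0.10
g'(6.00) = 0.55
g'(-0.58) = 0.41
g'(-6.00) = 0.82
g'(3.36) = -0.59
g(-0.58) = 1.62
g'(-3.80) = -0.88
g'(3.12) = -0.70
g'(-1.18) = 0.15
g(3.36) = 1.80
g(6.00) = 1.77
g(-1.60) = 1.43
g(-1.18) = 1.46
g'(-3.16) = -0.70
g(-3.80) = 2.48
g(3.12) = 1.96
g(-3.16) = 1.96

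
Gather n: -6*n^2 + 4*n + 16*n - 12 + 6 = -6*n^2 + 20*n - 6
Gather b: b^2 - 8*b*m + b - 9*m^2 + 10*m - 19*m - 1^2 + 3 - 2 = b^2 + b*(1 - 8*m) - 9*m^2 - 9*m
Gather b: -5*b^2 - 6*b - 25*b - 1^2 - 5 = -5*b^2 - 31*b - 6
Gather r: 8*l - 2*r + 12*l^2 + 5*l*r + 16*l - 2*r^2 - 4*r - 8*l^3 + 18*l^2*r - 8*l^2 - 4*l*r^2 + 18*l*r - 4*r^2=-8*l^3 + 4*l^2 + 24*l + r^2*(-4*l - 6) + r*(18*l^2 + 23*l - 6)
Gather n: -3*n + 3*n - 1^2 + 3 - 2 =0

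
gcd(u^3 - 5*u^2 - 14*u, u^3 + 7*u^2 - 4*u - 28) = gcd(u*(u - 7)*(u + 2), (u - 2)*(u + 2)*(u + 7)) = u + 2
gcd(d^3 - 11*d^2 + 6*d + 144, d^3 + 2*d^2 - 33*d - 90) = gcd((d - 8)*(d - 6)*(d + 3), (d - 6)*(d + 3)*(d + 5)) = d^2 - 3*d - 18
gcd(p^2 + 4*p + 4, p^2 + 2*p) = p + 2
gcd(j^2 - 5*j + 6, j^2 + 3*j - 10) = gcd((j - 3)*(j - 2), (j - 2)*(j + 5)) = j - 2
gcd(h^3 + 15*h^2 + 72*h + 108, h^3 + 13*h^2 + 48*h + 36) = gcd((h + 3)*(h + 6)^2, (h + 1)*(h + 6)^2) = h^2 + 12*h + 36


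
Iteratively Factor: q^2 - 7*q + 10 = (q - 5)*(q - 2)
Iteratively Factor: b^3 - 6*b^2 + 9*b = (b)*(b^2 - 6*b + 9) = b*(b - 3)*(b - 3)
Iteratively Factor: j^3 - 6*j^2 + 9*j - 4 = (j - 1)*(j^2 - 5*j + 4) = (j - 1)^2*(j - 4)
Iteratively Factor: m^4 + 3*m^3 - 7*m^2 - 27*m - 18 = (m + 1)*(m^3 + 2*m^2 - 9*m - 18) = (m + 1)*(m + 3)*(m^2 - m - 6) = (m - 3)*(m + 1)*(m + 3)*(m + 2)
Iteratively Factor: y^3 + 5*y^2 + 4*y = (y + 1)*(y^2 + 4*y) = y*(y + 1)*(y + 4)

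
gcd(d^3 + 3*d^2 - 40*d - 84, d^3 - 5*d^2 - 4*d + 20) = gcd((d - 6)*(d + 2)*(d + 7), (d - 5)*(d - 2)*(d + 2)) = d + 2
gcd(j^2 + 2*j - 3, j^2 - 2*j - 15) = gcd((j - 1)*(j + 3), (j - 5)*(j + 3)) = j + 3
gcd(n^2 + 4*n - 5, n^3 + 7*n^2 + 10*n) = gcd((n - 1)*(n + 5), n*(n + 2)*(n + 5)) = n + 5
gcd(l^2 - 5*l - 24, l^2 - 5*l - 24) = l^2 - 5*l - 24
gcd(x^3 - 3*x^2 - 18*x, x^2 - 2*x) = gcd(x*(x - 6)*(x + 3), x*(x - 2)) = x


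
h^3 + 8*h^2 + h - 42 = (h - 2)*(h + 3)*(h + 7)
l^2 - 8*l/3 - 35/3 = (l - 5)*(l + 7/3)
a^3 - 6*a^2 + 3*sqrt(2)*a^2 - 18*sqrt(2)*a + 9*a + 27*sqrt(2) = (a - 3)^2*(a + 3*sqrt(2))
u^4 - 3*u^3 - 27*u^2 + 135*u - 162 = (u - 3)^3*(u + 6)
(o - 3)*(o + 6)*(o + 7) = o^3 + 10*o^2 + 3*o - 126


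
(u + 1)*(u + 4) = u^2 + 5*u + 4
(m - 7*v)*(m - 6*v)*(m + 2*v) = m^3 - 11*m^2*v + 16*m*v^2 + 84*v^3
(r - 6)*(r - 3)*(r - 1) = r^3 - 10*r^2 + 27*r - 18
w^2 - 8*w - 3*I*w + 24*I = (w - 8)*(w - 3*I)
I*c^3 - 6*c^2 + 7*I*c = c*(c + 7*I)*(I*c + 1)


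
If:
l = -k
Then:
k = -l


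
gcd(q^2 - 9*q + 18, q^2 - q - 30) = q - 6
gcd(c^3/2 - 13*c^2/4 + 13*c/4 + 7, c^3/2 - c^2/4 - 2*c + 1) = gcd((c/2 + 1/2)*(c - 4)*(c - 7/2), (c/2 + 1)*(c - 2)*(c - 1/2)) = 1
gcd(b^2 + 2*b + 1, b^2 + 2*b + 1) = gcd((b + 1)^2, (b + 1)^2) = b^2 + 2*b + 1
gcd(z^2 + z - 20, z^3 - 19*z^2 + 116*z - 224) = z - 4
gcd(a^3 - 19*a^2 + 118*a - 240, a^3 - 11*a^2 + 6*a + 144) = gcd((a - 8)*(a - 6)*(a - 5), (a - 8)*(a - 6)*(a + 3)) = a^2 - 14*a + 48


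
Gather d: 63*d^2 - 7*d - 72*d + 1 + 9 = 63*d^2 - 79*d + 10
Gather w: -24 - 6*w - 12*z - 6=-6*w - 12*z - 30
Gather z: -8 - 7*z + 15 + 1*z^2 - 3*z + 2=z^2 - 10*z + 9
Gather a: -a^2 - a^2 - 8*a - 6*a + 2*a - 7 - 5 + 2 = -2*a^2 - 12*a - 10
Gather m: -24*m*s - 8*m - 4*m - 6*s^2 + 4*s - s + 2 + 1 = m*(-24*s - 12) - 6*s^2 + 3*s + 3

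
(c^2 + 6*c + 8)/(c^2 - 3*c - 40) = (c^2 + 6*c + 8)/(c^2 - 3*c - 40)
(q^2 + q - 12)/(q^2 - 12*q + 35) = (q^2 + q - 12)/(q^2 - 12*q + 35)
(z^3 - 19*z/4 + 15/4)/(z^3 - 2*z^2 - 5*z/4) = (-4*z^3 + 19*z - 15)/(z*(-4*z^2 + 8*z + 5))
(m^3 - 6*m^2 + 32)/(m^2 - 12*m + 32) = (m^2 - 2*m - 8)/(m - 8)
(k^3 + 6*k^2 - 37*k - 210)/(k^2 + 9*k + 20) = (k^2 + k - 42)/(k + 4)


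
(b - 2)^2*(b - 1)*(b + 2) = b^4 - 3*b^3 - 2*b^2 + 12*b - 8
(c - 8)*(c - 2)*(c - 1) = c^3 - 11*c^2 + 26*c - 16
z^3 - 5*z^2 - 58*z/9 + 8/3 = (z - 6)*(z - 1/3)*(z + 4/3)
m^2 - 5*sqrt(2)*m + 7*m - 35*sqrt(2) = (m + 7)*(m - 5*sqrt(2))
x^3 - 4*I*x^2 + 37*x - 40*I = (x - 8*I)*(x - I)*(x + 5*I)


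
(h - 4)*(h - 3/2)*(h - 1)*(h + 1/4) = h^4 - 25*h^3/4 + 79*h^2/8 - 25*h/8 - 3/2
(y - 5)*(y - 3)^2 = y^3 - 11*y^2 + 39*y - 45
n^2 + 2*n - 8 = (n - 2)*(n + 4)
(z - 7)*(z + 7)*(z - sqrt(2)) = z^3 - sqrt(2)*z^2 - 49*z + 49*sqrt(2)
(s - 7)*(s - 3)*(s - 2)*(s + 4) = s^4 - 8*s^3 - 7*s^2 + 122*s - 168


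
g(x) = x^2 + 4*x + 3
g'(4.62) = 13.24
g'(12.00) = 28.00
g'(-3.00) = -2.00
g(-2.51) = -0.74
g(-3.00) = 0.00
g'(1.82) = 7.64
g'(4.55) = 13.10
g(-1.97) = -1.00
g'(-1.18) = 1.64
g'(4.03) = 12.06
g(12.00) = 195.00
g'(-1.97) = 0.06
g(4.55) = 41.90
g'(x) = 2*x + 4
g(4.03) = 35.36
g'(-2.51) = -1.02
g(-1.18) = -0.33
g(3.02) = 24.20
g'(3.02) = 10.04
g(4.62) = 42.82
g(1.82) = 13.59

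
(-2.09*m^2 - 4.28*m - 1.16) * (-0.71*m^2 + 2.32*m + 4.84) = 1.4839*m^4 - 1.81*m^3 - 19.2216*m^2 - 23.4064*m - 5.6144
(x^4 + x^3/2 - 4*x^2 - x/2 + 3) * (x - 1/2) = x^5 - 17*x^3/4 + 3*x^2/2 + 13*x/4 - 3/2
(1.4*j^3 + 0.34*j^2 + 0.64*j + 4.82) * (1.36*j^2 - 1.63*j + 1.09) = 1.904*j^5 - 1.8196*j^4 + 1.8422*j^3 + 5.8826*j^2 - 7.159*j + 5.2538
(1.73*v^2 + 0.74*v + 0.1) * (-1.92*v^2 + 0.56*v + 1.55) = -3.3216*v^4 - 0.452*v^3 + 2.9039*v^2 + 1.203*v + 0.155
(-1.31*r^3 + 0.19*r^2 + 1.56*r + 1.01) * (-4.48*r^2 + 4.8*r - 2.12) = 5.8688*r^5 - 7.1392*r^4 - 3.2996*r^3 + 2.5604*r^2 + 1.5408*r - 2.1412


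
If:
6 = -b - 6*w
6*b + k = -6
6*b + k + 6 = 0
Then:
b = -6*w - 6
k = 36*w + 30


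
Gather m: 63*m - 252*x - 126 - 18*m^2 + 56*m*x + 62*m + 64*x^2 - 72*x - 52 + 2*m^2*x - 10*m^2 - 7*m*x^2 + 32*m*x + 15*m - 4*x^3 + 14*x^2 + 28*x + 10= m^2*(2*x - 28) + m*(-7*x^2 + 88*x + 140) - 4*x^3 + 78*x^2 - 296*x - 168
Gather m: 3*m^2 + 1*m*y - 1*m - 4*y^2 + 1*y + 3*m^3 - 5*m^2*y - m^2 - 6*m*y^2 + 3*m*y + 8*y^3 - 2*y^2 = 3*m^3 + m^2*(2 - 5*y) + m*(-6*y^2 + 4*y - 1) + 8*y^3 - 6*y^2 + y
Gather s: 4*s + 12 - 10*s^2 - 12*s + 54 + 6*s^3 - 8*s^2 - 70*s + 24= 6*s^3 - 18*s^2 - 78*s + 90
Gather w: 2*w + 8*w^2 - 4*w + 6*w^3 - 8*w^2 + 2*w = 6*w^3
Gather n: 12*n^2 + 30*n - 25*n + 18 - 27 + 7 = 12*n^2 + 5*n - 2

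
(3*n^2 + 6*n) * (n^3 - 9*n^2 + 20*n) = 3*n^5 - 21*n^4 + 6*n^3 + 120*n^2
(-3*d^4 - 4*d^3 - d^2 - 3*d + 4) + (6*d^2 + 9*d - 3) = -3*d^4 - 4*d^3 + 5*d^2 + 6*d + 1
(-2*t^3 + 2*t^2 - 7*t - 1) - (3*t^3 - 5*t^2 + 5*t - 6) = -5*t^3 + 7*t^2 - 12*t + 5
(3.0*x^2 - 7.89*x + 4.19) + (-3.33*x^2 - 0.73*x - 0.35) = -0.33*x^2 - 8.62*x + 3.84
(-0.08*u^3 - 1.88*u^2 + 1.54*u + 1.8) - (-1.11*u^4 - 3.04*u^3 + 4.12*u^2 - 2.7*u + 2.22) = 1.11*u^4 + 2.96*u^3 - 6.0*u^2 + 4.24*u - 0.42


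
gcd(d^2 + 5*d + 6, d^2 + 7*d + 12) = d + 3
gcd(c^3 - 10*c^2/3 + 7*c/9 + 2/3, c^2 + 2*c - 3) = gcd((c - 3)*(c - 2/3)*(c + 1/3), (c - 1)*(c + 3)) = 1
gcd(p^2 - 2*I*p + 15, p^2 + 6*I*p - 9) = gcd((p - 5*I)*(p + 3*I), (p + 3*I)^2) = p + 3*I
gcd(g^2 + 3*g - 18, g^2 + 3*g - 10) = 1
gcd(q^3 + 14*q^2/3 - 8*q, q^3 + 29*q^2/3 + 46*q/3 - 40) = q^2 + 14*q/3 - 8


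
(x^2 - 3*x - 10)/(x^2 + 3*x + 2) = (x - 5)/(x + 1)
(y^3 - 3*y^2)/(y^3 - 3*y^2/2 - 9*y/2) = 2*y/(2*y + 3)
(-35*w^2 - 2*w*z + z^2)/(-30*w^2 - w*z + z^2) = (-7*w + z)/(-6*w + z)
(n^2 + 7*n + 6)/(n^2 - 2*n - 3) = (n + 6)/(n - 3)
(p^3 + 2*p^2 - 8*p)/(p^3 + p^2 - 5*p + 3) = p*(p^2 + 2*p - 8)/(p^3 + p^2 - 5*p + 3)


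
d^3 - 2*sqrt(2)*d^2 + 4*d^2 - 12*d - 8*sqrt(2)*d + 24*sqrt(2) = (d - 2)*(d + 6)*(d - 2*sqrt(2))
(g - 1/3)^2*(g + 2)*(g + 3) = g^4 + 13*g^3/3 + 25*g^2/9 - 31*g/9 + 2/3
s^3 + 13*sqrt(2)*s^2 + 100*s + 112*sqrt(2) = (s + 2*sqrt(2))*(s + 4*sqrt(2))*(s + 7*sqrt(2))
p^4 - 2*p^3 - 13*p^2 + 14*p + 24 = (p - 4)*(p - 2)*(p + 1)*(p + 3)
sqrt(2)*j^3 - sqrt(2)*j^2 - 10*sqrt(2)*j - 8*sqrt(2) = (j - 4)*(j + 2)*(sqrt(2)*j + sqrt(2))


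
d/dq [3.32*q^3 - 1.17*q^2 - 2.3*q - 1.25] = 9.96*q^2 - 2.34*q - 2.3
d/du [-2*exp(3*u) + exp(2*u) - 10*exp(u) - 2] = 2*(-3*exp(2*u) + exp(u) - 5)*exp(u)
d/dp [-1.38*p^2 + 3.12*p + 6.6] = 3.12 - 2.76*p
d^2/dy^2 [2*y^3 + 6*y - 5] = 12*y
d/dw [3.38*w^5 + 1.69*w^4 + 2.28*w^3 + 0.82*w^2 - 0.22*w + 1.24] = 16.9*w^4 + 6.76*w^3 + 6.84*w^2 + 1.64*w - 0.22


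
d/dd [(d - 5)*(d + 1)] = 2*d - 4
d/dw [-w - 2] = -1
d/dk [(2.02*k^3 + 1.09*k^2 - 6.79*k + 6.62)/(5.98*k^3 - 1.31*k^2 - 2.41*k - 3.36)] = (-9.1644*k^4 + 71.472*k^3 - 150.6462*k^2 + 10.0196*k + 38.7686)/(35.7604*k^6 - 15.6676*k^5 - 27.1075*k^4 - 33.8714*k^3 + 14.6113*k^2 + 16.1952*k + 11.2896)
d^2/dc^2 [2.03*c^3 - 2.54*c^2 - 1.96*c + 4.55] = 12.18*c - 5.08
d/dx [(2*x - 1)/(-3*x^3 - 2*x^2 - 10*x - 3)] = (12*x^3 - 5*x^2 - 4*x - 16)/(9*x^6 + 12*x^5 + 64*x^4 + 58*x^3 + 112*x^2 + 60*x + 9)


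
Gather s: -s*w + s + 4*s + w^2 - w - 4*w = s*(5 - w) + w^2 - 5*w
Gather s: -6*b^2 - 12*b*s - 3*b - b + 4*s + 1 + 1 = -6*b^2 - 4*b + s*(4 - 12*b) + 2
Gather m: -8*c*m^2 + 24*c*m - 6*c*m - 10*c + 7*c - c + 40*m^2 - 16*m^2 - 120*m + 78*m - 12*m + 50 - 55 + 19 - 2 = -4*c + m^2*(24 - 8*c) + m*(18*c - 54) + 12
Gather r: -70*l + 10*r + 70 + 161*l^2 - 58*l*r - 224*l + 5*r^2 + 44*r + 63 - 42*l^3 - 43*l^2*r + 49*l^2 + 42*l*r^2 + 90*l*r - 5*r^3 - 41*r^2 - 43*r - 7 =-42*l^3 + 210*l^2 - 294*l - 5*r^3 + r^2*(42*l - 36) + r*(-43*l^2 + 32*l + 11) + 126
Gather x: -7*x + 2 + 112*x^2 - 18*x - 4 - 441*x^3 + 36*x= -441*x^3 + 112*x^2 + 11*x - 2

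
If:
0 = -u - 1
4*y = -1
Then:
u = -1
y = -1/4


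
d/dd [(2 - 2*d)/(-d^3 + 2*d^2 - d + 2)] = 2*(d^3 - 2*d^2 + d - (d - 1)*(3*d^2 - 4*d + 1) - 2)/(d^3 - 2*d^2 + d - 2)^2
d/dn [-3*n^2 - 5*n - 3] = -6*n - 5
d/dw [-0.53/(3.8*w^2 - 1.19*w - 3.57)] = (4.028*w - 0.6307)/(-3.8*w^2 + 1.19*w + 3.57)^2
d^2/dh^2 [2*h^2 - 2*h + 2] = 4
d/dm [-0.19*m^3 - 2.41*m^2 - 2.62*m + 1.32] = -0.57*m^2 - 4.82*m - 2.62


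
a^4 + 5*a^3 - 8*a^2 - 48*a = a*(a - 3)*(a + 4)^2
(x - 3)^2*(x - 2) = x^3 - 8*x^2 + 21*x - 18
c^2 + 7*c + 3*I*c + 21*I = (c + 7)*(c + 3*I)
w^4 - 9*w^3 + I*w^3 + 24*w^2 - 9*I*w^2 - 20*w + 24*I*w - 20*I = (w - 5)*(w - 2)^2*(w + I)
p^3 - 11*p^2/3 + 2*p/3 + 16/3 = (p - 8/3)*(p - 2)*(p + 1)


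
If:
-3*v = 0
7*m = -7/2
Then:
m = -1/2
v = 0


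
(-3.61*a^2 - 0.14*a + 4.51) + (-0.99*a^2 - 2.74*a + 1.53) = -4.6*a^2 - 2.88*a + 6.04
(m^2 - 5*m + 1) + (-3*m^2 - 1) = -2*m^2 - 5*m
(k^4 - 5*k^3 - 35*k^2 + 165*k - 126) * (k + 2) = k^5 - 3*k^4 - 45*k^3 + 95*k^2 + 204*k - 252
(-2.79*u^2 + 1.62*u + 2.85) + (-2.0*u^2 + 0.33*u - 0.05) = -4.79*u^2 + 1.95*u + 2.8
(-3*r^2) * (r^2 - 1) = -3*r^4 + 3*r^2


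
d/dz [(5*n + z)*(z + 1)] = 5*n + 2*z + 1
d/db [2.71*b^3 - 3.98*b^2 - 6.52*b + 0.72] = 8.13*b^2 - 7.96*b - 6.52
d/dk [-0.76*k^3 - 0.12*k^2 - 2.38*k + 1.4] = -2.28*k^2 - 0.24*k - 2.38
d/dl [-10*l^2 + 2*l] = 2 - 20*l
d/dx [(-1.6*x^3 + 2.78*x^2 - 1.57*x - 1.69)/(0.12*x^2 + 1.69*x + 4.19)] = (-0.192*x^4 - 5.408*x^3 - 15.2254*x^2 + 23.702*x - 3.7222)/(0.0144*x^4 + 0.4056*x^3 + 3.8617*x^2 + 14.1622*x + 17.5561)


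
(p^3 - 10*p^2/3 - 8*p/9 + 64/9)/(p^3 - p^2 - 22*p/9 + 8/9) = (3*p - 8)/(3*p - 1)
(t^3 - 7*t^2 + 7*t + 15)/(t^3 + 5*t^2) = (t^3 - 7*t^2 + 7*t + 15)/(t^2*(t + 5))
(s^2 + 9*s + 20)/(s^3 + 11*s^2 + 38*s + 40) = 1/(s + 2)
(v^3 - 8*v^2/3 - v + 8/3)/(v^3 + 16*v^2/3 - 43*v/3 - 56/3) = (v - 1)/(v + 7)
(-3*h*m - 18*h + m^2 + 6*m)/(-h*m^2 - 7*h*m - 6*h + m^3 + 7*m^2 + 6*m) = (3*h - m)/(h*m + h - m^2 - m)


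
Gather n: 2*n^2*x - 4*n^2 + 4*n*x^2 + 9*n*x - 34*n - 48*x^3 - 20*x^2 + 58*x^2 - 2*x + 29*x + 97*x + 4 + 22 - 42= n^2*(2*x - 4) + n*(4*x^2 + 9*x - 34) - 48*x^3 + 38*x^2 + 124*x - 16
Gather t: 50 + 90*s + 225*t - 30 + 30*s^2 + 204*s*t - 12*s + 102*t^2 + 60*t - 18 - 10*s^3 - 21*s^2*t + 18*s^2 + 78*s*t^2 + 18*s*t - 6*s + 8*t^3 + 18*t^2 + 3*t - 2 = -10*s^3 + 48*s^2 + 72*s + 8*t^3 + t^2*(78*s + 120) + t*(-21*s^2 + 222*s + 288)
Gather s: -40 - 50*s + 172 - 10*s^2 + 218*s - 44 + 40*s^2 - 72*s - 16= 30*s^2 + 96*s + 72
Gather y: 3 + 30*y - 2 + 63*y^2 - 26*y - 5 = 63*y^2 + 4*y - 4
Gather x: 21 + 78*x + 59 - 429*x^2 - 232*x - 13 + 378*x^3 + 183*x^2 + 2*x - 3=378*x^3 - 246*x^2 - 152*x + 64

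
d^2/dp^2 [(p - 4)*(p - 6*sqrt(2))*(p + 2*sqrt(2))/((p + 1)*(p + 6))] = 2*(47*p^3 + 44*sqrt(2)*p^3 + 72*sqrt(2)*p^2 + 486*p^2 - 288*sqrt(2)*p + 2556*p - 816*sqrt(2) + 4992)/(p^6 + 21*p^5 + 165*p^4 + 595*p^3 + 990*p^2 + 756*p + 216)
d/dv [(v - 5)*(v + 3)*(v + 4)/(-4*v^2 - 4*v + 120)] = (-v^2 - 12*v - 30)/(4*(v^2 + 12*v + 36))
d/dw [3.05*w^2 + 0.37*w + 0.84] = 6.1*w + 0.37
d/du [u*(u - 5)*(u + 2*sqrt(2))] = 3*u^2 - 10*u + 4*sqrt(2)*u - 10*sqrt(2)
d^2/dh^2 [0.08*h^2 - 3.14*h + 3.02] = 0.160000000000000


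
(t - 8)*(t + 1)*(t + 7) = t^3 - 57*t - 56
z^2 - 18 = (z - 3*sqrt(2))*(z + 3*sqrt(2))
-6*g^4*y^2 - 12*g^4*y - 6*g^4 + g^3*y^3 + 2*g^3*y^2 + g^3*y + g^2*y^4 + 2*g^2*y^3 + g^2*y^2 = (-2*g + y)*(3*g + y)*(g*y + g)^2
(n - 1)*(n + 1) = n^2 - 1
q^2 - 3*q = q*(q - 3)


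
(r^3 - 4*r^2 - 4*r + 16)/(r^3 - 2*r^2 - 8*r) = (r - 2)/r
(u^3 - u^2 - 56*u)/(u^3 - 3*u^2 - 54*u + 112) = u/(u - 2)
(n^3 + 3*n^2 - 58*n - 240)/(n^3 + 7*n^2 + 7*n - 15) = (n^2 - 2*n - 48)/(n^2 + 2*n - 3)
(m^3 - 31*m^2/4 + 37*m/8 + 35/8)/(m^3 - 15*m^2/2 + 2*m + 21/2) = (8*m^2 - 6*m - 5)/(4*(2*m^2 - m - 3))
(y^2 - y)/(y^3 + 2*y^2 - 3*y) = 1/(y + 3)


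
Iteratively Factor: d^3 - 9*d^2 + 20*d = (d - 4)*(d^2 - 5*d) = (d - 5)*(d - 4)*(d)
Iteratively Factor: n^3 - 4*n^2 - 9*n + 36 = (n - 4)*(n^2 - 9) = (n - 4)*(n + 3)*(n - 3)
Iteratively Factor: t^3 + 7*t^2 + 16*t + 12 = (t + 2)*(t^2 + 5*t + 6) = (t + 2)*(t + 3)*(t + 2)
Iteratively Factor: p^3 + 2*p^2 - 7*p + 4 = (p - 1)*(p^2 + 3*p - 4) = (p - 1)*(p + 4)*(p - 1)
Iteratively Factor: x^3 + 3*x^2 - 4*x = (x - 1)*(x^2 + 4*x) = x*(x - 1)*(x + 4)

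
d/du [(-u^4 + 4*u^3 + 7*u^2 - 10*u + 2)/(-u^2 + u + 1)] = (2*u^5 - 7*u^4 + 4*u^3 + 9*u^2 + 18*u - 12)/(u^4 - 2*u^3 - u^2 + 2*u + 1)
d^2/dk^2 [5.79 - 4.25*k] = 0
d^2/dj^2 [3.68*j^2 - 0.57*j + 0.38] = 7.36000000000000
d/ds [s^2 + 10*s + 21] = 2*s + 10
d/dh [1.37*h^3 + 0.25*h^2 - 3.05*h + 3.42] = 4.11*h^2 + 0.5*h - 3.05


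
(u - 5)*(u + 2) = u^2 - 3*u - 10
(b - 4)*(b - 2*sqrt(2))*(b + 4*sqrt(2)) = b^3 - 4*b^2 + 2*sqrt(2)*b^2 - 16*b - 8*sqrt(2)*b + 64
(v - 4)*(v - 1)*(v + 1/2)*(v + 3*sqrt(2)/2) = v^4 - 9*v^3/2 + 3*sqrt(2)*v^3/2 - 27*sqrt(2)*v^2/4 + 3*v^2/2 + 2*v + 9*sqrt(2)*v/4 + 3*sqrt(2)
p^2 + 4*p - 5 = (p - 1)*(p + 5)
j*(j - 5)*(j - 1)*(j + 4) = j^4 - 2*j^3 - 19*j^2 + 20*j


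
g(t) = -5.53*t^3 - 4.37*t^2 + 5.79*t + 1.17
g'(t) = -16.59*t^2 - 8.74*t + 5.79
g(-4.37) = 353.91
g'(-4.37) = -272.83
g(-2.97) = 90.30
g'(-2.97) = -114.59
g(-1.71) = 6.14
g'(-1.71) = -27.78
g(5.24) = -884.12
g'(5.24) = -495.53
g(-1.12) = -3.03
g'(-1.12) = -5.23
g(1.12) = -5.60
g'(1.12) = -24.81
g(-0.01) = 1.11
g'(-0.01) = 5.88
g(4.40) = -529.02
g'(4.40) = -353.85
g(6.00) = -1315.89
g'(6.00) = -643.89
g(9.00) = -4332.06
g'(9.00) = -1416.66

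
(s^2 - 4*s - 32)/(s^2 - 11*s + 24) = (s + 4)/(s - 3)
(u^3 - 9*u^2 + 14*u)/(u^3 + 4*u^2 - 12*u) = (u - 7)/(u + 6)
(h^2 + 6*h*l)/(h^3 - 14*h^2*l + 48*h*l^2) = (h + 6*l)/(h^2 - 14*h*l + 48*l^2)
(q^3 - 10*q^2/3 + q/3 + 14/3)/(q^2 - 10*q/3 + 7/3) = (q^2 - q - 2)/(q - 1)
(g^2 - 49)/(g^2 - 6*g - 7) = (g + 7)/(g + 1)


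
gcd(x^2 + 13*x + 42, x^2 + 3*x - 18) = x + 6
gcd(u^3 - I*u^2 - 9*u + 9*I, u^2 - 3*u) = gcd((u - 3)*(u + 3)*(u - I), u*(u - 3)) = u - 3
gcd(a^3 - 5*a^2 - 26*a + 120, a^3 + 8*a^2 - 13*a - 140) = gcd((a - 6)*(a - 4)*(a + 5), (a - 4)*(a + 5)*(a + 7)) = a^2 + a - 20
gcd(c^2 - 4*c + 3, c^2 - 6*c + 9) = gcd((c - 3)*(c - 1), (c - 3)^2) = c - 3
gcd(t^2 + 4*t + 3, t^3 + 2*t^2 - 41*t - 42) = t + 1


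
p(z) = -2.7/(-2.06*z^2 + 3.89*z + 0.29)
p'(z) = -2.7*(4.12*z - 3.89)/(-2.06*z^2 + 3.89*z + 0.29)^2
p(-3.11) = 0.09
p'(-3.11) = 0.04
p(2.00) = 15.88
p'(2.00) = -406.40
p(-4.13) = 0.05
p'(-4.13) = 0.02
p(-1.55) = 0.25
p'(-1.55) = 0.24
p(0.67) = -1.37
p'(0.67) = 0.78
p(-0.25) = 3.33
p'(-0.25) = 20.18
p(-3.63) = 0.07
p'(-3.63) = 0.03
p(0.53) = -1.52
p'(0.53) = 1.47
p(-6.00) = 0.03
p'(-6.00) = 0.01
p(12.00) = 0.01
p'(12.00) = -0.00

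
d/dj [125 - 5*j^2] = -10*j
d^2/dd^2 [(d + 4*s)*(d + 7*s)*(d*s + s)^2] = s^2*(12*d^2 + 66*d*s + 12*d + 56*s^2 + 44*s + 2)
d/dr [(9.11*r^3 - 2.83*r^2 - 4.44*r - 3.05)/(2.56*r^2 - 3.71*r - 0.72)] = (23.3216*r^4 - 67.5962*r^3 + 2.1881*r^2 + 19.6912*r - 8.1187)/(6.5536*r^4 - 18.9952*r^3 + 10.0777*r^2 + 5.3424*r + 0.5184)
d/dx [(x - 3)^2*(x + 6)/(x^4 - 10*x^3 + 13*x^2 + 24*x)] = (-x^4 - 6*x^3 + 67*x^2 - 252*x - 144)/(x^2*(x^4 - 14*x^3 + 33*x^2 + 112*x + 64))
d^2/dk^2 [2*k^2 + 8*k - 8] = 4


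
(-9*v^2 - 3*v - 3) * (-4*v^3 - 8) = 36*v^5 + 12*v^4 + 12*v^3 + 72*v^2 + 24*v + 24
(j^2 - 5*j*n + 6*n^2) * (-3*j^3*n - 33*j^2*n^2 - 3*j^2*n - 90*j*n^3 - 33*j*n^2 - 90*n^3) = -3*j^5*n - 18*j^4*n^2 - 3*j^4*n + 57*j^3*n^3 - 18*j^3*n^2 + 252*j^2*n^4 + 57*j^2*n^3 - 540*j*n^5 + 252*j*n^4 - 540*n^5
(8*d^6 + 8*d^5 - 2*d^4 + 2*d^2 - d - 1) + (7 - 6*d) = 8*d^6 + 8*d^5 - 2*d^4 + 2*d^2 - 7*d + 6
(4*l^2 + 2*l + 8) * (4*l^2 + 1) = 16*l^4 + 8*l^3 + 36*l^2 + 2*l + 8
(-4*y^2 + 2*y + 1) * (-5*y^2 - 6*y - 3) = 20*y^4 + 14*y^3 - 5*y^2 - 12*y - 3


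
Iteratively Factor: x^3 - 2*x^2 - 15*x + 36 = (x - 3)*(x^2 + x - 12) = (x - 3)*(x + 4)*(x - 3)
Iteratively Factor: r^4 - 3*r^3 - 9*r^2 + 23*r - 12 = (r - 1)*(r^3 - 2*r^2 - 11*r + 12) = (r - 4)*(r - 1)*(r^2 + 2*r - 3) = (r - 4)*(r - 1)*(r + 3)*(r - 1)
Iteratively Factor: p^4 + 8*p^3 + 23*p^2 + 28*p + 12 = (p + 2)*(p^3 + 6*p^2 + 11*p + 6) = (p + 1)*(p + 2)*(p^2 + 5*p + 6) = (p + 1)*(p + 2)*(p + 3)*(p + 2)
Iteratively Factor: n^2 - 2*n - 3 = (n + 1)*(n - 3)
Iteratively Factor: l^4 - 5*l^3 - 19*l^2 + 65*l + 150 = (l - 5)*(l^3 - 19*l - 30) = (l - 5)^2*(l^2 + 5*l + 6) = (l - 5)^2*(l + 2)*(l + 3)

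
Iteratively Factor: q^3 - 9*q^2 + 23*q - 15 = (q - 1)*(q^2 - 8*q + 15) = (q - 5)*(q - 1)*(q - 3)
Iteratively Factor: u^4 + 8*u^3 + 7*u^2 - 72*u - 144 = (u + 4)*(u^3 + 4*u^2 - 9*u - 36) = (u + 3)*(u + 4)*(u^2 + u - 12) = (u - 3)*(u + 3)*(u + 4)*(u + 4)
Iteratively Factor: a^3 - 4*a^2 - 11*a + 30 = (a + 3)*(a^2 - 7*a + 10) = (a - 5)*(a + 3)*(a - 2)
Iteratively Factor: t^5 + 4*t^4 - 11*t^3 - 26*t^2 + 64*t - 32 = (t + 4)*(t^4 - 11*t^2 + 18*t - 8) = (t + 4)^2*(t^3 - 4*t^2 + 5*t - 2) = (t - 2)*(t + 4)^2*(t^2 - 2*t + 1) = (t - 2)*(t - 1)*(t + 4)^2*(t - 1)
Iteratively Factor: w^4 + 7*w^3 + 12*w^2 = (w + 3)*(w^3 + 4*w^2) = w*(w + 3)*(w^2 + 4*w) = w^2*(w + 3)*(w + 4)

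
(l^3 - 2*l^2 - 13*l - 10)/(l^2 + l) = l - 3 - 10/l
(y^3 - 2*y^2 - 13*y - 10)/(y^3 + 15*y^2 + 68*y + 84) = (y^2 - 4*y - 5)/(y^2 + 13*y + 42)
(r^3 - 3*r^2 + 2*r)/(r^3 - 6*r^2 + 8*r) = (r - 1)/(r - 4)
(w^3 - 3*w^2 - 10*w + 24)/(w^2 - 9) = (w^2 - 6*w + 8)/(w - 3)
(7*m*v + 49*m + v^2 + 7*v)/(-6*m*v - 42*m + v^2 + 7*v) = (7*m + v)/(-6*m + v)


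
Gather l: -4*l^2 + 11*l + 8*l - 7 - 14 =-4*l^2 + 19*l - 21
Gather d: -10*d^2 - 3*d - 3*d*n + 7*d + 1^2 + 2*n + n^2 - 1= -10*d^2 + d*(4 - 3*n) + n^2 + 2*n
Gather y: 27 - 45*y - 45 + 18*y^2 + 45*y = 18*y^2 - 18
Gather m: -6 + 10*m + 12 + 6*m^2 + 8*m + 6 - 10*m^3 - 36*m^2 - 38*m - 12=-10*m^3 - 30*m^2 - 20*m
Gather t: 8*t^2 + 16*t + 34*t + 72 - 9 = 8*t^2 + 50*t + 63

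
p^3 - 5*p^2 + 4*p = p*(p - 4)*(p - 1)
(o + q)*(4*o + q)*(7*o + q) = 28*o^3 + 39*o^2*q + 12*o*q^2 + q^3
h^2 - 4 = (h - 2)*(h + 2)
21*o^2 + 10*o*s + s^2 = (3*o + s)*(7*o + s)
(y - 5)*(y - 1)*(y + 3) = y^3 - 3*y^2 - 13*y + 15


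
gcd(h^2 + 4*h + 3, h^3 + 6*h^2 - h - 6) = h + 1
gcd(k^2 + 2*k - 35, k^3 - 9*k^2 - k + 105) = k - 5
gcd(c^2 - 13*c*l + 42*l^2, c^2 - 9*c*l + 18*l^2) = c - 6*l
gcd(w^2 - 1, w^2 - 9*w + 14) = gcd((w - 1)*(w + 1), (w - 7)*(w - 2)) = 1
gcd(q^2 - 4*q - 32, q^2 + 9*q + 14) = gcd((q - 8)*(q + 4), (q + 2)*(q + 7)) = 1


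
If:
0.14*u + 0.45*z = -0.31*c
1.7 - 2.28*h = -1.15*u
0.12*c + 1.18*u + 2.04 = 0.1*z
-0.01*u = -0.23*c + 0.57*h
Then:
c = -0.28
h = -0.08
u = -1.64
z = 0.70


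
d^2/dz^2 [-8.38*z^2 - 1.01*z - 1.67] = -16.7600000000000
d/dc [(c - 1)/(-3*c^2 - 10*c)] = (3*c^2 - 6*c - 10)/(c^2*(9*c^2 + 60*c + 100))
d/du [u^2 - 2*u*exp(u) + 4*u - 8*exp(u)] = -2*u*exp(u) + 2*u - 10*exp(u) + 4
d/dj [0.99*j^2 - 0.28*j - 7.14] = 1.98*j - 0.28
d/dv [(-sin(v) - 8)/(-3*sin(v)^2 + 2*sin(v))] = (-3*cos(v) - 48/tan(v) + 16*cos(v)/sin(v)^2)/(3*sin(v) - 2)^2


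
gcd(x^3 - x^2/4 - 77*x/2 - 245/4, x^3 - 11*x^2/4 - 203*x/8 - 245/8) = x^2 - 21*x/4 - 49/4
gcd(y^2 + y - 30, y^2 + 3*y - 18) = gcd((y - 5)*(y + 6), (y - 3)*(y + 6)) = y + 6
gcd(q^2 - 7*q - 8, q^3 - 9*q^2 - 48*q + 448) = q - 8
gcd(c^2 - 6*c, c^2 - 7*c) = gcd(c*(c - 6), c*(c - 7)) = c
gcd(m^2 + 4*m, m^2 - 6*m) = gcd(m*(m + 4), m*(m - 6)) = m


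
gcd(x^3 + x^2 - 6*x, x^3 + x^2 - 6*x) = x^3 + x^2 - 6*x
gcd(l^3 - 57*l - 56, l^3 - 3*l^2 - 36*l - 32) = l^2 - 7*l - 8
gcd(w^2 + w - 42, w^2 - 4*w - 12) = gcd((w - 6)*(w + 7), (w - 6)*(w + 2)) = w - 6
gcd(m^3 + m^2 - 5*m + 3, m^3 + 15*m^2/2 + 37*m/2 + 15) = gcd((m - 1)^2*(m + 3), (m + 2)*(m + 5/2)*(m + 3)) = m + 3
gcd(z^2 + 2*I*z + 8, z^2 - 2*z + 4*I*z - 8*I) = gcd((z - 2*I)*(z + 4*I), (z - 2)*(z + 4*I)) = z + 4*I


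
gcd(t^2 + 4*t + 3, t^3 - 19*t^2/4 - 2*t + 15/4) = t + 1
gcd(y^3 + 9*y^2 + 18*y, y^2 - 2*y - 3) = 1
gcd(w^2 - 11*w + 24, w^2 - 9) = w - 3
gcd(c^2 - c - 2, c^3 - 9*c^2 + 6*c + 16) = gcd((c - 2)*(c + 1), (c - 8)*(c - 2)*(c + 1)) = c^2 - c - 2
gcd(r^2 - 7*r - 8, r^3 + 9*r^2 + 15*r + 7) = r + 1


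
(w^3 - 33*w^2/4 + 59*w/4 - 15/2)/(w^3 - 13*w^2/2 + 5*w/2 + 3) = (4*w - 5)/(2*(2*w + 1))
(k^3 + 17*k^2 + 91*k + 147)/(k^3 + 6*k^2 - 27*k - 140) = (k^2 + 10*k + 21)/(k^2 - k - 20)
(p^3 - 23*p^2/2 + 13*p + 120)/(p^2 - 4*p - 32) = (p^2 - 7*p/2 - 15)/(p + 4)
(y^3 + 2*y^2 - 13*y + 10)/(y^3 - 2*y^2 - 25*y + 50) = (y - 1)/(y - 5)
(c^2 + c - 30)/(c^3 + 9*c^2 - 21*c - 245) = (c + 6)/(c^2 + 14*c + 49)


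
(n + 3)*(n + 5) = n^2 + 8*n + 15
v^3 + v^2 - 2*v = v*(v - 1)*(v + 2)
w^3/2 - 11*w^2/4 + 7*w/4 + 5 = (w/2 + 1/2)*(w - 4)*(w - 5/2)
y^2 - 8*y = y*(y - 8)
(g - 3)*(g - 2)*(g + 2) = g^3 - 3*g^2 - 4*g + 12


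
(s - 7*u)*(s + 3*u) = s^2 - 4*s*u - 21*u^2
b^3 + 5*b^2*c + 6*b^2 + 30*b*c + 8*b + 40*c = (b + 2)*(b + 4)*(b + 5*c)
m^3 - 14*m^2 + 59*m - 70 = (m - 7)*(m - 5)*(m - 2)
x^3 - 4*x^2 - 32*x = x*(x - 8)*(x + 4)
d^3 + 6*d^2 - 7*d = d*(d - 1)*(d + 7)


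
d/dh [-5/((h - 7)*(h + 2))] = 5*(2*h - 5)/((h - 7)^2*(h + 2)^2)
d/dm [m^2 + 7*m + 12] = 2*m + 7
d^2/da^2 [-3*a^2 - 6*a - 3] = -6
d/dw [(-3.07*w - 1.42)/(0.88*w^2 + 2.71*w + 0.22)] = (2.7016*w^2 + 2.4992*w + 3.1728)/(0.7744*w^4 + 4.7696*w^3 + 7.7313*w^2 + 1.1924*w + 0.0484)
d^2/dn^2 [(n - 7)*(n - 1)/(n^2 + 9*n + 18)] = 2*(-17*n^3 - 33*n^2 + 621*n + 2061)/(n^6 + 27*n^5 + 297*n^4 + 1701*n^3 + 5346*n^2 + 8748*n + 5832)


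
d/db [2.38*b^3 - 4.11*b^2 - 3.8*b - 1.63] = 7.14*b^2 - 8.22*b - 3.8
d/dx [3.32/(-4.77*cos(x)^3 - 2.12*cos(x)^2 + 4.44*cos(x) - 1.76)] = (-47.5092*cos(x)^2 - 14.0768*cos(x) + 14.7408)*sin(x)/(4.77*cos(x)^3 + 2.12*cos(x)^2 - 4.44*cos(x) + 1.76)^2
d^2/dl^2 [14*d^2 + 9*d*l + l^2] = 2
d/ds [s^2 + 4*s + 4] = 2*s + 4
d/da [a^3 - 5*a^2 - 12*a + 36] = 3*a^2 - 10*a - 12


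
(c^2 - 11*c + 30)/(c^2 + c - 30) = (c - 6)/(c + 6)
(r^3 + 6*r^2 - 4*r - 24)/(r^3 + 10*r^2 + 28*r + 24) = (r - 2)/(r + 2)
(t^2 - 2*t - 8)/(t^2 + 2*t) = (t - 4)/t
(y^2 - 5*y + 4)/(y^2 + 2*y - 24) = (y - 1)/(y + 6)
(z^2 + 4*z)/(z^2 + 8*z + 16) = z/(z + 4)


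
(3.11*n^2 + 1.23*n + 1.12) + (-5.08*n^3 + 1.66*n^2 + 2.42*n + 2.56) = -5.08*n^3 + 4.77*n^2 + 3.65*n + 3.68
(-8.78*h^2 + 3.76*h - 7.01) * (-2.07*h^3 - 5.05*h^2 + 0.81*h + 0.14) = 18.1746*h^5 + 36.5558*h^4 - 11.5891*h^3 + 37.2169*h^2 - 5.1517*h - 0.9814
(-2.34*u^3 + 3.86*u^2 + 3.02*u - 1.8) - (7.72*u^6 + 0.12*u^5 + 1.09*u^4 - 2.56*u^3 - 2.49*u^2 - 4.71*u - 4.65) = -7.72*u^6 - 0.12*u^5 - 1.09*u^4 + 0.22*u^3 + 6.35*u^2 + 7.73*u + 2.85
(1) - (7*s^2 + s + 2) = -7*s^2 - s - 1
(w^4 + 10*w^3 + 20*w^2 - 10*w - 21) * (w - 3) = w^5 + 7*w^4 - 10*w^3 - 70*w^2 + 9*w + 63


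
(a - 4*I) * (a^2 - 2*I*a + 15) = a^3 - 6*I*a^2 + 7*a - 60*I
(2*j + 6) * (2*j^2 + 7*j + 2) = 4*j^3 + 26*j^2 + 46*j + 12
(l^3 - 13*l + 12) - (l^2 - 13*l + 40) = l^3 - l^2 - 28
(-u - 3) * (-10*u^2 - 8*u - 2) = 10*u^3 + 38*u^2 + 26*u + 6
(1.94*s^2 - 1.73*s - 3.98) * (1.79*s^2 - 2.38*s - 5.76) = 3.4726*s^4 - 7.7139*s^3 - 14.1812*s^2 + 19.4372*s + 22.9248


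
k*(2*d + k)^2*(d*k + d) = 4*d^3*k^2 + 4*d^3*k + 4*d^2*k^3 + 4*d^2*k^2 + d*k^4 + d*k^3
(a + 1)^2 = a^2 + 2*a + 1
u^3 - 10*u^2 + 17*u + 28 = (u - 7)*(u - 4)*(u + 1)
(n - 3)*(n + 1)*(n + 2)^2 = n^4 + 2*n^3 - 7*n^2 - 20*n - 12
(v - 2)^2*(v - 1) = v^3 - 5*v^2 + 8*v - 4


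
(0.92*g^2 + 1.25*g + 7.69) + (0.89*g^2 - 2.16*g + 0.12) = 1.81*g^2 - 0.91*g + 7.81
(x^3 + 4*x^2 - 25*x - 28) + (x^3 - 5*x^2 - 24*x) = 2*x^3 - x^2 - 49*x - 28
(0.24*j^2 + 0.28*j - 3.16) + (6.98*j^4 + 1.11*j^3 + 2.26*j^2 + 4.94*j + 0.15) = 6.98*j^4 + 1.11*j^3 + 2.5*j^2 + 5.22*j - 3.01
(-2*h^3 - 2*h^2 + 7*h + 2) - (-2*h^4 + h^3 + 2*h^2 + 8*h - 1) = 2*h^4 - 3*h^3 - 4*h^2 - h + 3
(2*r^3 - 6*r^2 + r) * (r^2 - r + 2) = 2*r^5 - 8*r^4 + 11*r^3 - 13*r^2 + 2*r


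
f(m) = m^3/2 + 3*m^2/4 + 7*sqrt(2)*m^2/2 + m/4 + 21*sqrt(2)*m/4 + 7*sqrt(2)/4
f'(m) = 3*m^2/2 + 3*m/2 + 7*sqrt(2)*m + 1/4 + 21*sqrt(2)/4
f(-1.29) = 0.99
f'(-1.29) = -4.53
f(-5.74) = 51.66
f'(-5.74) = -8.34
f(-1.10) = 0.26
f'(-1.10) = -3.05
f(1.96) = 43.18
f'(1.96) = 35.78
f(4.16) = 169.03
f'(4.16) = 81.05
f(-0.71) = -0.28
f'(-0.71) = 0.34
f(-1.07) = 0.18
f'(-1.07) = -2.81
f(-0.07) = 1.97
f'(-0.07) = 6.88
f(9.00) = 897.73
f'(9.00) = 231.77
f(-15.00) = -517.70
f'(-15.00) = 174.18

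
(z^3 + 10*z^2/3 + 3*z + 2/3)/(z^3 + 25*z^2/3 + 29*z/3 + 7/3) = (z + 2)/(z + 7)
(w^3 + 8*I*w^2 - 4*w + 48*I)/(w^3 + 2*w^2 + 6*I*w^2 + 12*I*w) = (w^2 + 2*I*w + 8)/(w*(w + 2))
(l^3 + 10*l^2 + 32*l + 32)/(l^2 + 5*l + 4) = (l^2 + 6*l + 8)/(l + 1)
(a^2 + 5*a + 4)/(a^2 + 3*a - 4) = (a + 1)/(a - 1)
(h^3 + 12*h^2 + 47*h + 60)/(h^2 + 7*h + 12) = h + 5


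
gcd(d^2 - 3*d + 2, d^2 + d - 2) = d - 1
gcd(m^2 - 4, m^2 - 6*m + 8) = m - 2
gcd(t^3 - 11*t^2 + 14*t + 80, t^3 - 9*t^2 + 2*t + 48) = t^2 - 6*t - 16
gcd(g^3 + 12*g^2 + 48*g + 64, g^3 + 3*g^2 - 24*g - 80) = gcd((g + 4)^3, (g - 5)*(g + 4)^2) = g^2 + 8*g + 16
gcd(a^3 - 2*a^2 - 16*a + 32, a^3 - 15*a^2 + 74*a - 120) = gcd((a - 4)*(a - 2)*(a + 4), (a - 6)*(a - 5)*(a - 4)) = a - 4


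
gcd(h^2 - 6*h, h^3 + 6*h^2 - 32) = 1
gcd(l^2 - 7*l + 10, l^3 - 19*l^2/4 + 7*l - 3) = l - 2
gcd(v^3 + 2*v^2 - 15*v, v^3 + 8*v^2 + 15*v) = v^2 + 5*v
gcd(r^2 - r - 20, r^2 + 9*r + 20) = r + 4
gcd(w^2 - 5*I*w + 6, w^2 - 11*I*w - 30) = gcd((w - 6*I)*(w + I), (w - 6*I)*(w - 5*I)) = w - 6*I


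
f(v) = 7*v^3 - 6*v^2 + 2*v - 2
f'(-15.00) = 4907.00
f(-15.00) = -25007.00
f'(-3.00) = 227.00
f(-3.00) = -251.00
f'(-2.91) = 214.75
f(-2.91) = -231.12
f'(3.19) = 177.42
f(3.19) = 170.56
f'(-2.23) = 133.19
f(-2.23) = -113.92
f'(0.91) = 8.47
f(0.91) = 0.13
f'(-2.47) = 159.76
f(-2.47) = -149.03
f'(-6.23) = 891.83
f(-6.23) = -1939.97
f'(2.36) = 90.64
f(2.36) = 61.31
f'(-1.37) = 57.85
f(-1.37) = -34.00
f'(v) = 21*v^2 - 12*v + 2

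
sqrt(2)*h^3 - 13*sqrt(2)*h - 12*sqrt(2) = (h - 4)*(h + 3)*(sqrt(2)*h + sqrt(2))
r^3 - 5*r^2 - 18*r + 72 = (r - 6)*(r - 3)*(r + 4)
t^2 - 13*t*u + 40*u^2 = (t - 8*u)*(t - 5*u)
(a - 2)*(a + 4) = a^2 + 2*a - 8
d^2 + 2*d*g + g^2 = (d + g)^2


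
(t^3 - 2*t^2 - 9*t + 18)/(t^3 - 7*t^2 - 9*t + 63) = (t - 2)/(t - 7)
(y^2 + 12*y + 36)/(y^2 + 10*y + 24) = (y + 6)/(y + 4)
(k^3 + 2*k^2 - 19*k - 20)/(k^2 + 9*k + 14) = (k^3 + 2*k^2 - 19*k - 20)/(k^2 + 9*k + 14)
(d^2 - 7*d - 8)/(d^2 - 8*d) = (d + 1)/d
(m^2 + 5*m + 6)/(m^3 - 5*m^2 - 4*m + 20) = (m + 3)/(m^2 - 7*m + 10)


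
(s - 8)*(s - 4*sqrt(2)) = s^2 - 8*s - 4*sqrt(2)*s + 32*sqrt(2)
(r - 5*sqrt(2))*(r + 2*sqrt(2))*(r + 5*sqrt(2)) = r^3 + 2*sqrt(2)*r^2 - 50*r - 100*sqrt(2)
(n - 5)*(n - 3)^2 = n^3 - 11*n^2 + 39*n - 45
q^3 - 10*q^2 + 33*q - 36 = (q - 4)*(q - 3)^2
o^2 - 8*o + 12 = (o - 6)*(o - 2)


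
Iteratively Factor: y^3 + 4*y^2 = (y + 4)*(y^2) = y*(y + 4)*(y)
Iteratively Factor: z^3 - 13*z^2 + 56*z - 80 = (z - 5)*(z^2 - 8*z + 16) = (z - 5)*(z - 4)*(z - 4)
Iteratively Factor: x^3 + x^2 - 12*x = (x - 3)*(x^2 + 4*x) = (x - 3)*(x + 4)*(x)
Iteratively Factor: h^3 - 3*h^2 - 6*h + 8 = (h + 2)*(h^2 - 5*h + 4) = (h - 1)*(h + 2)*(h - 4)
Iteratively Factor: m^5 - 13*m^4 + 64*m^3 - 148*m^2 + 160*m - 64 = (m - 2)*(m^4 - 11*m^3 + 42*m^2 - 64*m + 32) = (m - 4)*(m - 2)*(m^3 - 7*m^2 + 14*m - 8) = (m - 4)^2*(m - 2)*(m^2 - 3*m + 2) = (m - 4)^2*(m - 2)^2*(m - 1)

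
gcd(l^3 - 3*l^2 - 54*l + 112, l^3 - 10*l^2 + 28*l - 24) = l - 2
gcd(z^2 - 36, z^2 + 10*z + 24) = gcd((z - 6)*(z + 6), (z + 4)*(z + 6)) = z + 6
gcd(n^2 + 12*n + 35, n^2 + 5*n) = n + 5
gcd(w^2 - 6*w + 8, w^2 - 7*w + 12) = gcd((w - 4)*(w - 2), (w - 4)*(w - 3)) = w - 4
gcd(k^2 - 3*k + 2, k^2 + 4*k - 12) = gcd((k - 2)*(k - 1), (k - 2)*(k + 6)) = k - 2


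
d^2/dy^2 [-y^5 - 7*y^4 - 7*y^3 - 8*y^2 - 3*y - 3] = -20*y^3 - 84*y^2 - 42*y - 16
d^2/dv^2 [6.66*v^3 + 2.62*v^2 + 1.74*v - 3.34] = 39.96*v + 5.24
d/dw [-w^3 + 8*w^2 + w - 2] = -3*w^2 + 16*w + 1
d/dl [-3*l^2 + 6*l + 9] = 6 - 6*l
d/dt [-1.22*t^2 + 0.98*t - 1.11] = 0.98 - 2.44*t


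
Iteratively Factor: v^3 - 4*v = (v)*(v^2 - 4) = v*(v + 2)*(v - 2)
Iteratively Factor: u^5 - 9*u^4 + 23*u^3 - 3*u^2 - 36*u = (u - 3)*(u^4 - 6*u^3 + 5*u^2 + 12*u) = (u - 4)*(u - 3)*(u^3 - 2*u^2 - 3*u) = u*(u - 4)*(u - 3)*(u^2 - 2*u - 3) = u*(u - 4)*(u - 3)*(u + 1)*(u - 3)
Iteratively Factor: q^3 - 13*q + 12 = (q + 4)*(q^2 - 4*q + 3) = (q - 3)*(q + 4)*(q - 1)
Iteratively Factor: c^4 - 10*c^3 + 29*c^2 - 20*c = (c - 5)*(c^3 - 5*c^2 + 4*c) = (c - 5)*(c - 1)*(c^2 - 4*c) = c*(c - 5)*(c - 1)*(c - 4)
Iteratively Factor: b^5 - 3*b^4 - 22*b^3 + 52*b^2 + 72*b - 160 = (b - 2)*(b^4 - b^3 - 24*b^2 + 4*b + 80) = (b - 2)*(b + 2)*(b^3 - 3*b^2 - 18*b + 40) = (b - 2)*(b + 2)*(b + 4)*(b^2 - 7*b + 10) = (b - 5)*(b - 2)*(b + 2)*(b + 4)*(b - 2)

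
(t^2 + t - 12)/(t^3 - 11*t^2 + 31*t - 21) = (t + 4)/(t^2 - 8*t + 7)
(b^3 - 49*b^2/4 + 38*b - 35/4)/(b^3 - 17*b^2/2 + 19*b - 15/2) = (4*b^2 - 29*b + 7)/(2*(2*b^2 - 7*b + 3))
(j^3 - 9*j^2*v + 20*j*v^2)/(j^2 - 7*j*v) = (j^2 - 9*j*v + 20*v^2)/(j - 7*v)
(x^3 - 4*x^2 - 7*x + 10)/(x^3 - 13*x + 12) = (x^2 - 3*x - 10)/(x^2 + x - 12)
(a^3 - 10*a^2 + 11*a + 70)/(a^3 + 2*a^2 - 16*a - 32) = (a^2 - 12*a + 35)/(a^2 - 16)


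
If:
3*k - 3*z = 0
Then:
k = z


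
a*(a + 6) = a^2 + 6*a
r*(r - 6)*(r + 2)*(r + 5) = r^4 + r^3 - 32*r^2 - 60*r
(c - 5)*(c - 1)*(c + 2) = c^3 - 4*c^2 - 7*c + 10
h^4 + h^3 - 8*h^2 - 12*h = h*(h - 3)*(h + 2)^2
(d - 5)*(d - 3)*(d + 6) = d^3 - 2*d^2 - 33*d + 90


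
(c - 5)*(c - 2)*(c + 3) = c^3 - 4*c^2 - 11*c + 30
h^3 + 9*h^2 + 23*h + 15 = (h + 1)*(h + 3)*(h + 5)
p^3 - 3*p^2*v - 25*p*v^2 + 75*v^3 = (p - 5*v)*(p - 3*v)*(p + 5*v)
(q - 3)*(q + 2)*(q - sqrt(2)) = q^3 - sqrt(2)*q^2 - q^2 - 6*q + sqrt(2)*q + 6*sqrt(2)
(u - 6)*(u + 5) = u^2 - u - 30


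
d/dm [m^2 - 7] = 2*m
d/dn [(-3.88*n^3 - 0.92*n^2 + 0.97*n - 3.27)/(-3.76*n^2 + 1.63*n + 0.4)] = (14.5888*n^4 - 12.6488*n^3 - 2.5084*n^2 - 25.3264*n + 5.7181)/(14.1376*n^4 - 12.2576*n^3 - 0.3511*n^2 + 1.304*n + 0.16)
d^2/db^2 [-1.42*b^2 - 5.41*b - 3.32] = -2.84000000000000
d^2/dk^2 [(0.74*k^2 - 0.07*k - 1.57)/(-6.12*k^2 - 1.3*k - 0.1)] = (2.8421709430404e-14*k^4 + 17.018496*k^3 + 355.537728*k^2 + 74.68848*k + 3.35192)/(229.220928*k^6 + 146.07216*k^5 + 42.26472*k^4 + 6.9706*k^3 + 0.6906*k^2 + 0.039*k + 0.001)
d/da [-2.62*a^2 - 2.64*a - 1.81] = -5.24*a - 2.64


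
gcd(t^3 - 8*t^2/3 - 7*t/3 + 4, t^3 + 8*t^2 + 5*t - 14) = t - 1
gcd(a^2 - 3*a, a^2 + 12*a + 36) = 1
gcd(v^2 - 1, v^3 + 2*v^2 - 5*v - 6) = v + 1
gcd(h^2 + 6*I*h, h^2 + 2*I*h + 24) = h + 6*I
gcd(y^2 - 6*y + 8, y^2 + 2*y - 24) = y - 4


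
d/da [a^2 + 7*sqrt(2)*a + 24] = 2*a + 7*sqrt(2)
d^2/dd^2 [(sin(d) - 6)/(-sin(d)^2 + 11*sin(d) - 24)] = (sin(d)^5 - 13*sin(d)^4 + 52*sin(d)^3 + 150*sin(d)^2 - 1260*sin(d) + 636)/(sin(d)^2 - 11*sin(d) + 24)^3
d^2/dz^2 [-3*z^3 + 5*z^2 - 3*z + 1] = 10 - 18*z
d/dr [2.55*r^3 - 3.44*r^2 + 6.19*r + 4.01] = 7.65*r^2 - 6.88*r + 6.19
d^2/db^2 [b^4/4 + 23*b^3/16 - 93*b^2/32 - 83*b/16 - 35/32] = 3*b^2 + 69*b/8 - 93/16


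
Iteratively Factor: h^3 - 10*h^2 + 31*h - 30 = (h - 5)*(h^2 - 5*h + 6) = (h - 5)*(h - 2)*(h - 3)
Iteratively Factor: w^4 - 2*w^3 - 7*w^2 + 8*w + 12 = (w - 2)*(w^3 - 7*w - 6) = (w - 2)*(w + 1)*(w^2 - w - 6) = (w - 2)*(w + 1)*(w + 2)*(w - 3)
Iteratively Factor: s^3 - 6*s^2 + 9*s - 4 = (s - 4)*(s^2 - 2*s + 1) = (s - 4)*(s - 1)*(s - 1)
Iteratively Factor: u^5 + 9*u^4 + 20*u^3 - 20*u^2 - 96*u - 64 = (u + 4)*(u^4 + 5*u^3 - 20*u - 16) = (u + 4)^2*(u^3 + u^2 - 4*u - 4) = (u - 2)*(u + 4)^2*(u^2 + 3*u + 2) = (u - 2)*(u + 2)*(u + 4)^2*(u + 1)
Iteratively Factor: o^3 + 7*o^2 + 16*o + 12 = (o + 3)*(o^2 + 4*o + 4) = (o + 2)*(o + 3)*(o + 2)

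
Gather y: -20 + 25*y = 25*y - 20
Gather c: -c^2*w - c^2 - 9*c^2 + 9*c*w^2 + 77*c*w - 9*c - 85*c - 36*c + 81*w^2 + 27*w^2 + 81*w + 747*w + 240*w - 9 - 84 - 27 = c^2*(-w - 10) + c*(9*w^2 + 77*w - 130) + 108*w^2 + 1068*w - 120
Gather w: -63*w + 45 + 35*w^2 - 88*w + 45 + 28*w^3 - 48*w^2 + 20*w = 28*w^3 - 13*w^2 - 131*w + 90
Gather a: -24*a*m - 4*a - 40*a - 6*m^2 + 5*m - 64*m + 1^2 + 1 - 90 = a*(-24*m - 44) - 6*m^2 - 59*m - 88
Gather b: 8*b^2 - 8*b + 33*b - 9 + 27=8*b^2 + 25*b + 18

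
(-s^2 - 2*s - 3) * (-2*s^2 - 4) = 2*s^4 + 4*s^3 + 10*s^2 + 8*s + 12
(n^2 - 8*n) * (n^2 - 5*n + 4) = n^4 - 13*n^3 + 44*n^2 - 32*n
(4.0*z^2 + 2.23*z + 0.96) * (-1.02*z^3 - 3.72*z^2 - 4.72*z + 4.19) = -4.08*z^5 - 17.1546*z^4 - 28.1548*z^3 + 2.6632*z^2 + 4.8125*z + 4.0224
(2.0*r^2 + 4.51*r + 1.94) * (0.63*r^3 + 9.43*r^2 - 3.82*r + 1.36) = 1.26*r^5 + 21.7013*r^4 + 36.1115*r^3 + 3.786*r^2 - 1.2772*r + 2.6384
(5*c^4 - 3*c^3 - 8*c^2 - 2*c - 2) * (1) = 5*c^4 - 3*c^3 - 8*c^2 - 2*c - 2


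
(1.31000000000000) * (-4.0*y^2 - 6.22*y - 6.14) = -5.24*y^2 - 8.1482*y - 8.0434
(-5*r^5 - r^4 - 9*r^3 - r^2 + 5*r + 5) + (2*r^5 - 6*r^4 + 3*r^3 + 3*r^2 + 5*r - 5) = -3*r^5 - 7*r^4 - 6*r^3 + 2*r^2 + 10*r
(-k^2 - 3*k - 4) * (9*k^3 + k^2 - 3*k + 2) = -9*k^5 - 28*k^4 - 36*k^3 + 3*k^2 + 6*k - 8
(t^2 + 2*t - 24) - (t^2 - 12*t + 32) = 14*t - 56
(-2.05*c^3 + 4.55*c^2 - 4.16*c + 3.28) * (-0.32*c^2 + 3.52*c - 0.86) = 0.656*c^5 - 8.672*c^4 + 19.1102*c^3 - 19.6058*c^2 + 15.1232*c - 2.8208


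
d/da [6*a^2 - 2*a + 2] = 12*a - 2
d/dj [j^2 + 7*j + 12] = 2*j + 7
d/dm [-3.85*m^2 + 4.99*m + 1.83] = 4.99 - 7.7*m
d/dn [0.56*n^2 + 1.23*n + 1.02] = 1.12*n + 1.23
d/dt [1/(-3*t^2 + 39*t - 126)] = (2*t - 13)/(3*(t^2 - 13*t + 42)^2)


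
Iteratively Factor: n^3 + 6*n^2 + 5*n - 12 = (n - 1)*(n^2 + 7*n + 12) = (n - 1)*(n + 4)*(n + 3)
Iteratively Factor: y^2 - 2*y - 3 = (y + 1)*(y - 3)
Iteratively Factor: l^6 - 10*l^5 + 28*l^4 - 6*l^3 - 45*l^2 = (l)*(l^5 - 10*l^4 + 28*l^3 - 6*l^2 - 45*l) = l^2*(l^4 - 10*l^3 + 28*l^2 - 6*l - 45) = l^2*(l - 3)*(l^3 - 7*l^2 + 7*l + 15) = l^2*(l - 3)^2*(l^2 - 4*l - 5) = l^2*(l - 3)^2*(l + 1)*(l - 5)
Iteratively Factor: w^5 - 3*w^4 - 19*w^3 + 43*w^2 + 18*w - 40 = (w + 4)*(w^4 - 7*w^3 + 9*w^2 + 7*w - 10) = (w - 1)*(w + 4)*(w^3 - 6*w^2 + 3*w + 10) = (w - 5)*(w - 1)*(w + 4)*(w^2 - w - 2) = (w - 5)*(w - 2)*(w - 1)*(w + 4)*(w + 1)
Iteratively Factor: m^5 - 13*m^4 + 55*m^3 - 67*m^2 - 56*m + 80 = (m - 1)*(m^4 - 12*m^3 + 43*m^2 - 24*m - 80) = (m - 4)*(m - 1)*(m^3 - 8*m^2 + 11*m + 20) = (m - 4)^2*(m - 1)*(m^2 - 4*m - 5) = (m - 4)^2*(m - 1)*(m + 1)*(m - 5)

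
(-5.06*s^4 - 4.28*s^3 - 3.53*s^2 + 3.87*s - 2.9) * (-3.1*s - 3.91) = 15.686*s^5 + 33.0526*s^4 + 27.6778*s^3 + 1.8053*s^2 - 6.1417*s + 11.339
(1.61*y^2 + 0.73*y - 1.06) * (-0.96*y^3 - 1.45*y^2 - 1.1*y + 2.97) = -1.5456*y^5 - 3.0353*y^4 - 1.8119*y^3 + 5.5157*y^2 + 3.3341*y - 3.1482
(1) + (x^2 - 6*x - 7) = x^2 - 6*x - 6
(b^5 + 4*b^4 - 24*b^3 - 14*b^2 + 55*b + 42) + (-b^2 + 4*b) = b^5 + 4*b^4 - 24*b^3 - 15*b^2 + 59*b + 42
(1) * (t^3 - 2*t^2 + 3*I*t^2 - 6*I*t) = t^3 - 2*t^2 + 3*I*t^2 - 6*I*t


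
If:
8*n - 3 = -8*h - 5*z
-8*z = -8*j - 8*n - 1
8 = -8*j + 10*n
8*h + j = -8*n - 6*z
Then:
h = 217/128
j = -157/112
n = -9/28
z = -179/112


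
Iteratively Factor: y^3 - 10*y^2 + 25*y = (y)*(y^2 - 10*y + 25) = y*(y - 5)*(y - 5)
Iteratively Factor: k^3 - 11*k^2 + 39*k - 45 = (k - 5)*(k^2 - 6*k + 9) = (k - 5)*(k - 3)*(k - 3)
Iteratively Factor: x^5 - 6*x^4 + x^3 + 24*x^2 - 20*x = (x - 2)*(x^4 - 4*x^3 - 7*x^2 + 10*x) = (x - 2)*(x - 1)*(x^3 - 3*x^2 - 10*x) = (x - 5)*(x - 2)*(x - 1)*(x^2 + 2*x) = x*(x - 5)*(x - 2)*(x - 1)*(x + 2)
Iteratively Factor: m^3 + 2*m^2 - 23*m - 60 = (m + 3)*(m^2 - m - 20) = (m - 5)*(m + 3)*(m + 4)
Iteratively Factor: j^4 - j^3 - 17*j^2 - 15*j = (j + 3)*(j^3 - 4*j^2 - 5*j) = (j - 5)*(j + 3)*(j^2 + j) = j*(j - 5)*(j + 3)*(j + 1)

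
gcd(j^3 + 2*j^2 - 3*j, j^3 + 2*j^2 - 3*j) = j^3 + 2*j^2 - 3*j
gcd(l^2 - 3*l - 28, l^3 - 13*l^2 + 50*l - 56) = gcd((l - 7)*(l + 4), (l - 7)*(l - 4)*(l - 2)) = l - 7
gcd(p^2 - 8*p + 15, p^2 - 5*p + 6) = p - 3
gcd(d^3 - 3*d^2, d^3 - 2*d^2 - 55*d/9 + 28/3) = d - 3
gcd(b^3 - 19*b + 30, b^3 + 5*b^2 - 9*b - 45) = b^2 + 2*b - 15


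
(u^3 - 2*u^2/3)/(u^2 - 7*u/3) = u*(3*u - 2)/(3*u - 7)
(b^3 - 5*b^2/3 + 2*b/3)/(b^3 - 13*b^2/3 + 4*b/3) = (3*b^2 - 5*b + 2)/(3*b^2 - 13*b + 4)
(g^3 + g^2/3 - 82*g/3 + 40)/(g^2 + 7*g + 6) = (3*g^2 - 17*g + 20)/(3*(g + 1))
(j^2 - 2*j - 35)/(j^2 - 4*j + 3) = (j^2 - 2*j - 35)/(j^2 - 4*j + 3)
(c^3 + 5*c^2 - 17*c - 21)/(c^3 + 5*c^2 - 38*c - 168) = (c^2 - 2*c - 3)/(c^2 - 2*c - 24)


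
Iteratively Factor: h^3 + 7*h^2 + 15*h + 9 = (h + 3)*(h^2 + 4*h + 3) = (h + 3)^2*(h + 1)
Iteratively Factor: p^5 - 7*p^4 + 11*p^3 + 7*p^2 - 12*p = (p - 1)*(p^4 - 6*p^3 + 5*p^2 + 12*p) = (p - 4)*(p - 1)*(p^3 - 2*p^2 - 3*p) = p*(p - 4)*(p - 1)*(p^2 - 2*p - 3) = p*(p - 4)*(p - 1)*(p + 1)*(p - 3)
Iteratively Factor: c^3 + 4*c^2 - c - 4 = (c + 4)*(c^2 - 1) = (c - 1)*(c + 4)*(c + 1)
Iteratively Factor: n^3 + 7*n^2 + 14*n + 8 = (n + 4)*(n^2 + 3*n + 2) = (n + 2)*(n + 4)*(n + 1)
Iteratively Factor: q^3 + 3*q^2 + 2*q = (q)*(q^2 + 3*q + 2) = q*(q + 2)*(q + 1)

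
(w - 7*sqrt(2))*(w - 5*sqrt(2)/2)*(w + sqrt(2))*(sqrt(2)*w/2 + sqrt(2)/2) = sqrt(2)*w^4/2 - 17*w^3/2 + sqrt(2)*w^3/2 - 17*w^2/2 + 8*sqrt(2)*w^2 + 8*sqrt(2)*w + 35*w + 35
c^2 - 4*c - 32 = (c - 8)*(c + 4)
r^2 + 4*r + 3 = (r + 1)*(r + 3)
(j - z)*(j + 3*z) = j^2 + 2*j*z - 3*z^2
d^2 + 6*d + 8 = (d + 2)*(d + 4)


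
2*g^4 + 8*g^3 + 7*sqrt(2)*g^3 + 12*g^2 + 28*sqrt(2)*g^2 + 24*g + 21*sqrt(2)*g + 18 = (g + 3)*(g + 3*sqrt(2))*(sqrt(2)*g + 1)*(sqrt(2)*g + sqrt(2))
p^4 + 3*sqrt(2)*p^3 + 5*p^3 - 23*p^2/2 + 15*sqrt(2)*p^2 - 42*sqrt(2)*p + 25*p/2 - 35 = (p - 2)*(p + 7)*(p + sqrt(2)/2)*(p + 5*sqrt(2)/2)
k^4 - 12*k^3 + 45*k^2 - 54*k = k*(k - 6)*(k - 3)^2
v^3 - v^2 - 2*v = v*(v - 2)*(v + 1)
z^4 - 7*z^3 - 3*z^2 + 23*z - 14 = (z - 7)*(z - 1)^2*(z + 2)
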